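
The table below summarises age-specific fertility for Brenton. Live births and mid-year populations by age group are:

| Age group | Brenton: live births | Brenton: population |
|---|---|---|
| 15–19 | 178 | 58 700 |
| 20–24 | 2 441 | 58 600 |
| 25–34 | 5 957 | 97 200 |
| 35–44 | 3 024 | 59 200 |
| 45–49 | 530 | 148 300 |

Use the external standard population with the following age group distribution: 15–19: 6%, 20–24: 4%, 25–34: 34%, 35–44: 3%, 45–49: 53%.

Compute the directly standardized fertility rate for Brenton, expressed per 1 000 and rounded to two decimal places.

Age-specific rates per 1 000 for Brenton: 3.032, 41.655, 61.286, 51.081, 3.574.
Standard weights: 0.06, 0.04, 0.34, 0.03, 0.53.
Standardized rate: 0.0600×3.032 + 0.0400×41.655 + 0.3400×61.286 + 0.0300×51.081 + 0.5300×3.574 = 26.1120 per 1 000.

26.11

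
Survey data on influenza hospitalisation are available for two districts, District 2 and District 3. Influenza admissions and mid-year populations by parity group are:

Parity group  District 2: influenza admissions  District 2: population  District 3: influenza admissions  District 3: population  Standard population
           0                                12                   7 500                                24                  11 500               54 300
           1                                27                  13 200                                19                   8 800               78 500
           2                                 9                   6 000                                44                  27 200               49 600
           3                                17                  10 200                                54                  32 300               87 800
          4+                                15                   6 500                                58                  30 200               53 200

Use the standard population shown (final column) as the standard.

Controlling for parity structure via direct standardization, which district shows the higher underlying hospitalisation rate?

Parity-specific rates per 100 000 for District 2: 160.00, 204.55, 150.00, 166.67, 230.77.
For District 3: 208.70, 215.91, 161.76, 167.18, 192.05.
Standard total = 323 400; weights = 0.1679, 0.2427, 0.1534, 0.2715, 0.1645.
District 2: 0.1679×160.00 + 0.2427×204.55 + 0.1534×150.00 + 0.2715×166.67 + 0.1645×230.77 = 182.7306 per 100 000.
District 3: 0.1679×208.70 + 0.2427×215.91 + 0.1534×161.76 + 0.2715×167.18 + 0.1645×192.05 = 189.2406 per 100 000.
The crude rates (184.33 vs 180.91) would put District 2 higher, but that reflects its parity composition; once standardized to a common parity structure, District 3 has the higher underlying rate.

District 3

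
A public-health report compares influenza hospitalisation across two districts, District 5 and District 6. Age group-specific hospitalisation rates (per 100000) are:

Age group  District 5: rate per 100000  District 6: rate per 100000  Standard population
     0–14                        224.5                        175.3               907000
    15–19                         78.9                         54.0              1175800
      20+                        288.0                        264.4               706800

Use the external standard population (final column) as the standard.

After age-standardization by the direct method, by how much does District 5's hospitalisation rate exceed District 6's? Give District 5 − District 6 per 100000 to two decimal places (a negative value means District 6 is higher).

Standard total = 2789600; weights = 0.3251, 0.4215, 0.2534.
District 5: 0.3251×224.5 + 0.4215×78.9 + 0.2534×288.0 = 179.2194 per 100000.
District 6: 0.3251×175.3 + 0.4215×54.0 + 0.2534×264.4 = 146.7480 per 100000.
Difference = 179.2194 − 146.7480 = 32.4714.

32.47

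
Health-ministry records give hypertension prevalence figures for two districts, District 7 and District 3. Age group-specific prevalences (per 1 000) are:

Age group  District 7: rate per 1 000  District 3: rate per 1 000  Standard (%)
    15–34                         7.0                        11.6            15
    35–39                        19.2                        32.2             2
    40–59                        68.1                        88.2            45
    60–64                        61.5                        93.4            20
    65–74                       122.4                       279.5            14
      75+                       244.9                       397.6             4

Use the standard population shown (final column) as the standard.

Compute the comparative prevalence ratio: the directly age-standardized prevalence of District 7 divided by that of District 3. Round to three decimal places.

Standard weights: 0.15, 0.02, 0.45, 0.20, 0.14, 0.04.
District 7: 0.1500×7.0 + 0.0200×19.2 + 0.4500×68.1 + 0.2000×61.5 + 0.1400×122.4 + 0.0400×244.9 = 71.3110 per 1 000.
District 3: 0.1500×11.6 + 0.0200×32.2 + 0.4500×88.2 + 0.2000×93.4 + 0.1400×279.5 + 0.0400×397.6 = 115.7880 per 1 000.
Ratio = 71.3110 ÷ 115.7880 = 0.61588.

0.616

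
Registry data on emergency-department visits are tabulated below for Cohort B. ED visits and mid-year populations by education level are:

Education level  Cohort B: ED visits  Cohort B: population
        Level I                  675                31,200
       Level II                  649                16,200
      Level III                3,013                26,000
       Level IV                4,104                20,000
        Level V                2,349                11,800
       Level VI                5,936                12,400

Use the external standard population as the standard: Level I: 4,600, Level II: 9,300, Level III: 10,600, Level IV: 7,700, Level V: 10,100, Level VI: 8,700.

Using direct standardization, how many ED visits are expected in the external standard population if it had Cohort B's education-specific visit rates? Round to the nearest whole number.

9456

Education-specific rates per 1,000 for Cohort B: 21.635, 40.062, 115.885, 205.200, 199.068, 478.710.
Expected ED visits = Σ (standard pop × education-specific rate ÷ 1,000)
= 4,600×21.635/1,000 + 9,300×40.062/1,000 + 10,600×115.885/1,000 + 7,700×205.200/1,000 + 10,100×199.068/1,000 + 8,700×478.710/1,000
= 99.52 + 372.57 + 1228.38 + 1580.04 + 2010.58 + 4164.77 = 9455.87.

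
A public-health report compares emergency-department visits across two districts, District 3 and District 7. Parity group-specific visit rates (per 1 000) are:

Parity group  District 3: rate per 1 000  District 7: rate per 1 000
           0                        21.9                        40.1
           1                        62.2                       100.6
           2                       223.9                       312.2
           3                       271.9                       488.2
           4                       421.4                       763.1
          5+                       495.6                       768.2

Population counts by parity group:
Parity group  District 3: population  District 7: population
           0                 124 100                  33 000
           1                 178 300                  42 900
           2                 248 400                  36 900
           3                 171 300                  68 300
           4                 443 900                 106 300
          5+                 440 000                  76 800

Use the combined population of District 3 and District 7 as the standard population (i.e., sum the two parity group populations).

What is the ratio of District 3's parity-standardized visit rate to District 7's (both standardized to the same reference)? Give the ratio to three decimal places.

Combined standard total = 1 970 200; weights = 0.0797, 0.1123, 0.1448, 0.1216, 0.2793, 0.2623.
District 3: 0.0797×21.9 + 0.1123×62.2 + 0.1448×223.9 + 0.1216×271.9 + 0.2793×421.4 + 0.2623×495.6 = 321.8990 per 1 000.
District 7: 0.0797×40.1 + 0.1123×100.6 + 0.1448×312.2 + 0.1216×488.2 + 0.2793×763.1 + 0.2623×768.2 = 533.6814 per 1 000.
Ratio = 321.8990 ÷ 533.6814 = 0.60317.

0.603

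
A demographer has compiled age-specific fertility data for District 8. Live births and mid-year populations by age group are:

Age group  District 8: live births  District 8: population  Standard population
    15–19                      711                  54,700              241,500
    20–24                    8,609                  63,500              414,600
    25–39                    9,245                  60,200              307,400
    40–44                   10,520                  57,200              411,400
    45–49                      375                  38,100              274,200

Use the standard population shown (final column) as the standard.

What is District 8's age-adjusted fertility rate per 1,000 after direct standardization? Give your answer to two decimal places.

112.13

Age-specific rates per 1,000 for District 8: 12.998, 135.575, 153.571, 183.916, 9.843.
Standard total = 1,649,100; weights = 0.1464, 0.2514, 0.1864, 0.2495, 0.1663.
Standardized rate: 0.1464×12.998 + 0.2514×135.575 + 0.1864×153.571 + 0.2495×183.916 + 0.1663×9.843 = 112.1328 per 1,000.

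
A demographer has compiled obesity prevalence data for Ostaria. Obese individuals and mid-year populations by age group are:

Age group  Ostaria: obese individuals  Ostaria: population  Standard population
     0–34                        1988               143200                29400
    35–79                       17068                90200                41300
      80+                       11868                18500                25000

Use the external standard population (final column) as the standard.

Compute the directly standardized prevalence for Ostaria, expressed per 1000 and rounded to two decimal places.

Age-specific rates per 1000 for Ostaria: 13.883, 189.224, 641.514.
Standard total = 95700; weights = 0.3072, 0.4316, 0.2612.
Standardized rate: 0.3072×13.883 + 0.4316×189.224 + 0.2612×641.514 = 253.5103 per 1000.

253.51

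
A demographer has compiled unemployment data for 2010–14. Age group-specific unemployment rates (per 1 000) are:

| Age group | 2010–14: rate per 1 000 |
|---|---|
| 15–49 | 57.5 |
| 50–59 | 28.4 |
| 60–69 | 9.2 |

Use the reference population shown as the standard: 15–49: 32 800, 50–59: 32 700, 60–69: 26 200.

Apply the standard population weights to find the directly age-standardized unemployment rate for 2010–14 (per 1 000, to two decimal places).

Standard total = 91 700; weights = 0.3577, 0.3566, 0.2857.
Standardized rate: 0.3577×57.5 + 0.3566×28.4 + 0.2857×9.2 = 33.3230 per 1 000.

33.32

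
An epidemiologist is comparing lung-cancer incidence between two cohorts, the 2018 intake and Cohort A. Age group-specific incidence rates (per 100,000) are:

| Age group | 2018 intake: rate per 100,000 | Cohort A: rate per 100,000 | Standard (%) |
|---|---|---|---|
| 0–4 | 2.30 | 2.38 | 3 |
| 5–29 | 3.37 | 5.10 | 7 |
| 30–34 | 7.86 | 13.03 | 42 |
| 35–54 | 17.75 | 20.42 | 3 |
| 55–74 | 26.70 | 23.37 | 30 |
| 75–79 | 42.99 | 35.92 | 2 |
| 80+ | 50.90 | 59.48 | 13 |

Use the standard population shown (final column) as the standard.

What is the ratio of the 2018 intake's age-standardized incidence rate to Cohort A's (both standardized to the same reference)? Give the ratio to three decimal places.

0.893

Standard weights: 0.03, 0.07, 0.42, 0.03, 0.30, 0.02, 0.13.
The 2018 intake: 0.0300×2.30 + 0.0700×3.37 + 0.4200×7.86 + 0.0300×17.75 + 0.3000×26.70 + 0.0200×42.99 + 0.1300×50.90 = 19.6254 per 100,000.
Cohort A: 0.0300×2.38 + 0.0700×5.10 + 0.4200×13.03 + 0.0300×20.42 + 0.3000×23.37 + 0.0200×35.92 + 0.1300×59.48 = 21.9754 per 100,000.
Ratio = 19.6254 ÷ 21.9754 = 0.89306.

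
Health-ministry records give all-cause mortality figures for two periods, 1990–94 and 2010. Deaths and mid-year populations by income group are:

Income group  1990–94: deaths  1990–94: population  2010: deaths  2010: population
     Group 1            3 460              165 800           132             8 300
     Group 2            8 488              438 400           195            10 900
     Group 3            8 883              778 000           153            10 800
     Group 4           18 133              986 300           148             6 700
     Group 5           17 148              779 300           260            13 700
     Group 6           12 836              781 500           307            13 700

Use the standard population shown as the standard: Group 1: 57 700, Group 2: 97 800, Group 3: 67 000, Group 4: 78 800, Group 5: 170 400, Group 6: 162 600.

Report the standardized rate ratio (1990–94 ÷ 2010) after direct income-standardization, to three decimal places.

0.959

Income-specific rates per 100 000 for 1990–94: 2086.85, 1936.13, 1141.77, 1838.49, 2200.44, 1642.48.
For 2010: 1590.36, 1788.99, 1416.67, 2208.96, 1897.81, 2240.88.
Standard total = 634 300; weights = 0.0910, 0.1542, 0.1056, 0.1242, 0.2686, 0.2563.
1990–94: 0.0910×2086.85 + 0.1542×1936.13 + 0.1056×1141.77 + 0.1242×1838.49 + 0.2686×2200.44 + 0.2563×1642.48 = 1849.5327 per 100 000.
2010: 0.0910×1590.36 + 0.1542×1788.99 + 0.1056×1416.67 + 0.1242×2208.96 + 0.2686×1897.81 + 0.2563×2240.88 = 1928.8393 per 100 000.
Ratio = 1849.5327 ÷ 1928.8393 = 0.95888.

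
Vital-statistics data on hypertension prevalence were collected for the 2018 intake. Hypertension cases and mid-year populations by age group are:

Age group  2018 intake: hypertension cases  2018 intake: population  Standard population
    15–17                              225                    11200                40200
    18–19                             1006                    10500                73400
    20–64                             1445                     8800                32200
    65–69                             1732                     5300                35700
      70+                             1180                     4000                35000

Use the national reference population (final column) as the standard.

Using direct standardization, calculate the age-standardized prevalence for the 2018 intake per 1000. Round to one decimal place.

Age-specific rates per 1000 for the 2018 intake: 20.089, 95.810, 164.205, 326.792, 295.000.
Standard total = 216500; weights = 0.1857, 0.3390, 0.1487, 0.1649, 0.1617.
Standardized rate: 0.1857×20.089 + 0.3390×95.810 + 0.1487×164.205 + 0.1649×326.792 + 0.1617×295.000 = 162.2119 per 1000.

162.2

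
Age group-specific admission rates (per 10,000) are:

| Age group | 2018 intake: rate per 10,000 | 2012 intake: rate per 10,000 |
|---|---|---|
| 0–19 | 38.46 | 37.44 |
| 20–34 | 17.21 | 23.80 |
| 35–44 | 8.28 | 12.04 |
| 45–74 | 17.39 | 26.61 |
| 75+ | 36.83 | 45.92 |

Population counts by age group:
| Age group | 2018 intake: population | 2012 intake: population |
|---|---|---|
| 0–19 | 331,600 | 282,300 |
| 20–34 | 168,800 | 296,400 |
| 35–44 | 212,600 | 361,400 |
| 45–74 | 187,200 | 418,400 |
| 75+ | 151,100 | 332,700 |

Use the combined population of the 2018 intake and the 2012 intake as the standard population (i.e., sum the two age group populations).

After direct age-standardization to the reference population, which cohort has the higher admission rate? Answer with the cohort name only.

Combined standard total = 2,742,500; weights = 0.2238, 0.1696, 0.2093, 0.2208, 0.1764.
The 2018 intake: 0.2238×38.46 + 0.1696×17.21 + 0.2093×8.28 + 0.2208×17.39 + 0.1764×36.83 = 23.5986 per 10,000.
The 2012 intake: 0.2238×37.44 + 0.1696×23.80 + 0.2093×12.04 + 0.2208×26.61 + 0.1764×45.92 = 28.9146 per 10,000.

2012 intake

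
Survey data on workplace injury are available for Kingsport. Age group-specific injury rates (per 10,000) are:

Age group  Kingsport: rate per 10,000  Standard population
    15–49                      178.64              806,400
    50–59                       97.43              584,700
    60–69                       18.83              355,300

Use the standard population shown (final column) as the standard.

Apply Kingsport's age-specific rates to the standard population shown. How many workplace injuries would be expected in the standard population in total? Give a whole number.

Expected workplace injuries = Σ (standard pop × age-specific rate ÷ 10,000)
= 806,400×178.64/10,000 + 584,700×97.43/10,000 + 355,300×18.83/10,000
= 14405.53 + 5696.73 + 669.03 = 20771.29.

20771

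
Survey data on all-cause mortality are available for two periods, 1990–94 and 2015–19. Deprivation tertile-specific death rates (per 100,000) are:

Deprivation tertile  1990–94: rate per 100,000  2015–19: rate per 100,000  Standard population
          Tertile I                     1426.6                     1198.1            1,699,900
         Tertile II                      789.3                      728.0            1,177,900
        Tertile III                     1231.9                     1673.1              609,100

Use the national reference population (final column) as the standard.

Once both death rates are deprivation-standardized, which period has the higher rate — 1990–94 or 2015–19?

1990–94

Standard total = 3,486,900; weights = 0.4875, 0.3378, 0.1747.
1990–94: 0.4875×1426.6 + 0.3378×789.3 + 0.1747×1231.9 = 1177.3048 per 100,000.
2015–19: 0.4875×1198.1 + 0.3378×728.0 + 0.1747×1673.1 = 1122.2710 per 100,000.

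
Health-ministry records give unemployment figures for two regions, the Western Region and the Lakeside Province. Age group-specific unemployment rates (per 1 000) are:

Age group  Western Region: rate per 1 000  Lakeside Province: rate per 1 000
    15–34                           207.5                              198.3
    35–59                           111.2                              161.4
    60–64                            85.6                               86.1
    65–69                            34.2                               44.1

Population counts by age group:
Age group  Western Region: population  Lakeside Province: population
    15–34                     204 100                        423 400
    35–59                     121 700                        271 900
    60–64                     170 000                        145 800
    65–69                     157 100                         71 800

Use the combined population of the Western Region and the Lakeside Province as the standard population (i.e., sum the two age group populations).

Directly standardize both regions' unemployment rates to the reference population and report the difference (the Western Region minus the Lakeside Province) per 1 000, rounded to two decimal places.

-10.48

Combined standard total = 1 565 800; weights = 0.4008, 0.2514, 0.2017, 0.1462.
The Western Region: 0.4008×207.5 + 0.2514×111.2 + 0.2017×85.6 + 0.1462×34.2 = 133.3730 per 1 000.
The Lakeside Province: 0.4008×198.3 + 0.2514×161.4 + 0.2017×86.1 + 0.1462×44.1 = 143.8531 per 1 000.
Difference = 133.3730 − 143.8531 = -10.4801.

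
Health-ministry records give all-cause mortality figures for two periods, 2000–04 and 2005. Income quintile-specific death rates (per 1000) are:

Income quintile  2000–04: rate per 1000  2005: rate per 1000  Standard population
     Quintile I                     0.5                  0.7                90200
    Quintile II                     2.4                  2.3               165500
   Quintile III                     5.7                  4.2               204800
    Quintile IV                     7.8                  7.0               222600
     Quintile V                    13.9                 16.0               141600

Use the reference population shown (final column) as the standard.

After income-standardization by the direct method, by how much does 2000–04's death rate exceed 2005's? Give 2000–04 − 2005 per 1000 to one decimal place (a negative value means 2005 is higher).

0.2

Standard total = 824700; weights = 0.1094, 0.2007, 0.2483, 0.2699, 0.1717.
2000–04: 0.1094×0.5 + 0.2007×2.4 + 0.2483×5.7 + 0.2699×7.8 + 0.1717×13.9 = 6.4438 per 1000.
2005: 0.1094×0.7 + 0.2007×2.3 + 0.2483×4.2 + 0.2699×7.0 + 0.1717×16.0 = 6.2177 per 1000.
Difference = 6.4438 − 6.2177 = 0.2261.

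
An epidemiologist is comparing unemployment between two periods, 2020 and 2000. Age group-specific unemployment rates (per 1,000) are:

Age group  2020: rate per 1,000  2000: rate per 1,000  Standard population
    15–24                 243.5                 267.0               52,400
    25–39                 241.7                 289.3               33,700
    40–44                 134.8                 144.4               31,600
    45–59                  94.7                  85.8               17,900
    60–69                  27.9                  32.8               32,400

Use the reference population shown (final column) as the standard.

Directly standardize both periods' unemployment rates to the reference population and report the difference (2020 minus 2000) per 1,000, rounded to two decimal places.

-18.68

Standard total = 168,000; weights = 0.3119, 0.2006, 0.1881, 0.1065, 0.1929.
2020: 0.3119×243.5 + 0.2006×241.7 + 0.1881×134.8 + 0.1065×94.7 + 0.1929×27.9 = 165.2587 per 1,000.
2000: 0.3119×267.0 + 0.2006×289.3 + 0.1881×144.4 + 0.1065×85.8 + 0.1929×32.8 = 183.9392 per 1,000.
Difference = 165.2587 − 183.9392 = -18.6805.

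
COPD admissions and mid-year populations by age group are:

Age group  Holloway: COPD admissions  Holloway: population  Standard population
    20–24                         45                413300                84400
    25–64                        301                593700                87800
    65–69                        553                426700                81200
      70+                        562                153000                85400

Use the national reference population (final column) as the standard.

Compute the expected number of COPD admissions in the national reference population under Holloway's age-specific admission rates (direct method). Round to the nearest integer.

473

Age-specific rates per 10000 for Holloway: 1.09, 5.07, 12.96, 36.73.
Expected COPD admissions = Σ (standard pop × age-specific rate ÷ 10000)
= 84400×1.09/10000 + 87800×5.07/10000 + 81200×12.96/10000 + 85400×36.73/10000
= 9.19 + 44.51 + 105.23 + 313.69 = 472.63.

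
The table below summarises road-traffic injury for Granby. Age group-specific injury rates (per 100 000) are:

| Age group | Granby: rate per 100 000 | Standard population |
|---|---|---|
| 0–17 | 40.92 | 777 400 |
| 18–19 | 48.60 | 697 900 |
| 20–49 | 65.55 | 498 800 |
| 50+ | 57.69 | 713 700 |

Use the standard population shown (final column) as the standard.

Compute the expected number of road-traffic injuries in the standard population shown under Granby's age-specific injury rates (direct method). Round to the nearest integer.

Expected road-traffic injuries = Σ (standard pop × age-specific rate ÷ 100 000)
= 777 400×40.92/100 000 + 697 900×48.60/100 000 + 498 800×65.55/100 000 + 713 700×57.69/100 000
= 318.11 + 339.18 + 326.96 + 411.73 = 1395.99.

1396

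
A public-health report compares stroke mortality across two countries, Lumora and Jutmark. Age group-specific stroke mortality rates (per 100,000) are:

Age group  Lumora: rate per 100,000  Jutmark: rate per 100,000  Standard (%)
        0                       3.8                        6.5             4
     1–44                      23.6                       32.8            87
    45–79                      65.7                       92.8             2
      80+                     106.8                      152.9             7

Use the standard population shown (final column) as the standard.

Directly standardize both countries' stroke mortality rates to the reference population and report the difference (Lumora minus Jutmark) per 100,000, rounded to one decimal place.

-11.9

Standard weights: 0.04, 0.87, 0.02, 0.07.
Lumora: 0.0400×3.8 + 0.8700×23.6 + 0.0200×65.7 + 0.0700×106.8 = 29.4740 per 100,000.
Jutmark: 0.0400×6.5 + 0.8700×32.8 + 0.0200×92.8 + 0.0700×152.9 = 41.3550 per 100,000.
Difference = 29.4740 − 41.3550 = -11.8810.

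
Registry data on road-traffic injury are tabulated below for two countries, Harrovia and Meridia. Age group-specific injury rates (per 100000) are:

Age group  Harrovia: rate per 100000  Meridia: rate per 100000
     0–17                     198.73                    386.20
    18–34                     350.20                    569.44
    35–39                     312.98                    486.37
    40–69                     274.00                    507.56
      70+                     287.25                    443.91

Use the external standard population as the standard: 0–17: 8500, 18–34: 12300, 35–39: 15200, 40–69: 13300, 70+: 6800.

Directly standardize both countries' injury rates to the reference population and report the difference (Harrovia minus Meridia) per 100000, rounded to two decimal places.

-197.81

Standard total = 56100; weights = 0.1515, 0.2193, 0.2709, 0.2371, 0.1212.
Harrovia: 0.1515×198.73 + 0.2193×350.20 + 0.2709×312.98 + 0.2371×274.00 + 0.1212×287.25 = 291.4699 per 100000.
Meridia: 0.1515×386.20 + 0.2193×569.44 + 0.2709×486.37 + 0.2371×507.56 + 0.1212×443.91 = 489.2829 per 100000.
Difference = 291.4699 − 489.2829 = -197.8130.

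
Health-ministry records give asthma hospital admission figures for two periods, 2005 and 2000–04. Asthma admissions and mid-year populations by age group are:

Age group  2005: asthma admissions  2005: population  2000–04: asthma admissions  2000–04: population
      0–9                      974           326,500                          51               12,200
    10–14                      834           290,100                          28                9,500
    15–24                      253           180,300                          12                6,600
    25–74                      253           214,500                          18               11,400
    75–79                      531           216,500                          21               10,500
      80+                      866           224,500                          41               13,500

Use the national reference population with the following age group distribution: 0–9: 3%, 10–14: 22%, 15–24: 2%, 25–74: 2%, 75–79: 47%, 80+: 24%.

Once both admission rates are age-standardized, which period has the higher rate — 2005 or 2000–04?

2005

Age-specific rates per 10,000 for 2005: 29.83, 28.75, 14.03, 11.79, 24.53, 38.57.
For 2000–04: 41.80, 29.47, 18.18, 15.79, 20.00, 30.37.
Standard weights: 0.03, 0.22, 0.02, 0.02, 0.47, 0.24.
2005: 0.0300×29.83 + 0.2200×28.75 + 0.0200×14.03 + 0.0200×11.79 + 0.4700×24.53 + 0.2400×38.57 = 28.5216 per 10,000.
2000–04: 0.0300×41.80 + 0.2200×29.47 + 0.0200×18.18 + 0.0200×15.79 + 0.4700×20.00 + 0.2400×30.37 = 25.1066 per 10,000.
The crude rates (25.55 vs 26.84) would put 2000–04 higher, but that reflects its age composition; once standardized to a common age structure, 2005 has the higher underlying rate.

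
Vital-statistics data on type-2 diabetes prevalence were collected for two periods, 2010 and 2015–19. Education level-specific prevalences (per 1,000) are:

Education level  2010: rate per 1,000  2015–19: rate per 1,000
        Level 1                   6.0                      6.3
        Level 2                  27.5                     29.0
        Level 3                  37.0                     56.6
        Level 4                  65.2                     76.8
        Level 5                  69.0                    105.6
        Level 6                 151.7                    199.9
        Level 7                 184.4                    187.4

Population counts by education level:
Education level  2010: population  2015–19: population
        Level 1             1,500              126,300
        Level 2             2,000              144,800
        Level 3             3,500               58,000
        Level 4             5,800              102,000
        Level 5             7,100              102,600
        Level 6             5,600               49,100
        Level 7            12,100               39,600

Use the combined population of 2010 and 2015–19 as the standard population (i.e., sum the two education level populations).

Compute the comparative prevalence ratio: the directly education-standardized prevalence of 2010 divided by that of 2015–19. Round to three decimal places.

0.806

Combined standard total = 660,000; weights = 0.1936, 0.2224, 0.0932, 0.1633, 0.1662, 0.0829, 0.0783.
2010: 0.1936×6.0 + 0.2224×27.5 + 0.0932×37.0 + 0.1633×65.2 + 0.1662×69.0 + 0.0829×151.7 + 0.0783×184.4 = 59.8616 per 1,000.
2015–19: 0.1936×6.3 + 0.2224×29.0 + 0.0932×56.6 + 0.1633×76.8 + 0.1662×105.6 + 0.0829×199.9 + 0.0783×187.4 = 74.2874 per 1,000.
Ratio = 59.8616 ÷ 74.2874 = 0.80581.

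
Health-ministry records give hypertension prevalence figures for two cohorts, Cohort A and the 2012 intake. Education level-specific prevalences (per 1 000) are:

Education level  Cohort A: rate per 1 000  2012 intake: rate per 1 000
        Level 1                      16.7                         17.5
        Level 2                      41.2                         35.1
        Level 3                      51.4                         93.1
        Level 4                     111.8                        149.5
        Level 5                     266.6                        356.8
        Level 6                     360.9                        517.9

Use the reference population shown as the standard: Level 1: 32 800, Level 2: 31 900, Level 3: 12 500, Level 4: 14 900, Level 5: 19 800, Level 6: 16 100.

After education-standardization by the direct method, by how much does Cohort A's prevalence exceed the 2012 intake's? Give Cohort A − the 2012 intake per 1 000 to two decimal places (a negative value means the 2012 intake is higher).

Standard total = 128 000; weights = 0.2562, 0.2492, 0.0977, 0.1164, 0.1547, 0.1258.
Cohort A: 0.2562×16.7 + 0.2492×41.2 + 0.0977×51.4 + 0.1164×111.8 + 0.1547×266.6 + 0.1258×360.9 = 119.2151 per 1 000.
The 2012 intake: 0.2562×17.5 + 0.2492×35.1 + 0.0977×93.1 + 0.1164×149.5 + 0.1547×356.8 + 0.1258×517.9 = 160.0611 per 1 000.
Difference = 119.2151 − 160.0611 = -40.8460.

-40.85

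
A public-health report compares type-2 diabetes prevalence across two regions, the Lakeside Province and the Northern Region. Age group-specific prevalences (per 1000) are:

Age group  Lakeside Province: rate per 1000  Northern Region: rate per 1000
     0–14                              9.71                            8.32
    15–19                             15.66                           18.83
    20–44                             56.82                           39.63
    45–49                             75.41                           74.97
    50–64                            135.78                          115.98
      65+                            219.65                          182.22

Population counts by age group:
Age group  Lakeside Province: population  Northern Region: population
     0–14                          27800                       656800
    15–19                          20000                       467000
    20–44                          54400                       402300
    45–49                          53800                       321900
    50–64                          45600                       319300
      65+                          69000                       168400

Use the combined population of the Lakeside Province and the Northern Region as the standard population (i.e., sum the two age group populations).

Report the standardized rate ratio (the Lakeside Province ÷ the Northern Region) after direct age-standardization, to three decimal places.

Combined standard total = 2606300; weights = 0.2627, 0.1869, 0.1752, 0.1442, 0.1400, 0.0911.
The Lakeside Province: 0.2627×9.71 + 0.1869×15.66 + 0.1752×56.82 + 0.1442×75.41 + 0.1400×135.78 + 0.0911×219.65 = 65.3210 per 1000.
The Northern Region: 0.2627×8.32 + 0.1869×18.83 + 0.1752×39.63 + 0.1442×74.97 + 0.1400×115.98 + 0.0911×182.22 = 56.2911 per 1000.
Ratio = 65.3210 ÷ 56.2911 = 1.16041.

1.160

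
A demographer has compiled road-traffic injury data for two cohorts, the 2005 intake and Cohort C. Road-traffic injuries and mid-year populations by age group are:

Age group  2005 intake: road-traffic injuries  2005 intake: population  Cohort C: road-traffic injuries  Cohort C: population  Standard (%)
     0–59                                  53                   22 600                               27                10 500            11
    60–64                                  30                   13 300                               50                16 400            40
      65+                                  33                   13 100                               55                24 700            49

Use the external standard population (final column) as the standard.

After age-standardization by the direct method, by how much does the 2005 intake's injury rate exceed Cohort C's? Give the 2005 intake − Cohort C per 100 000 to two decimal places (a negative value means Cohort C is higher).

-19.89

Age-specific rates per 100 000 for the 2005 intake: 234.51, 225.56, 251.91.
For Cohort C: 257.14, 304.88, 222.67.
Standard weights: 0.11, 0.40, 0.49.
The 2005 intake: 0.1100×234.51 + 0.4000×225.56 + 0.4900×251.91 = 239.4571 per 100 000.
Cohort C: 0.1100×257.14 + 0.4000×304.88 + 0.4900×222.67 = 259.3462 per 100 000.
Difference = 239.4571 − 259.3462 = -19.8891.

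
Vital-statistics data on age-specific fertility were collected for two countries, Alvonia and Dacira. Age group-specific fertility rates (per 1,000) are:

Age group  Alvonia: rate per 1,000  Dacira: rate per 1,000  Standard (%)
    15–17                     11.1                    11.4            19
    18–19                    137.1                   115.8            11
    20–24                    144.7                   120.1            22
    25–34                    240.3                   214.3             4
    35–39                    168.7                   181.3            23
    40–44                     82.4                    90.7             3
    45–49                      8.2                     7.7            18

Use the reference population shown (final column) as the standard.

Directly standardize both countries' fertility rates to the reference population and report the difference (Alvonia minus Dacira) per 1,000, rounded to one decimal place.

Standard weights: 0.19, 0.11, 0.22, 0.04, 0.23, 0.03, 0.18.
Alvonia: 0.1900×11.1 + 0.1100×137.1 + 0.2200×144.7 + 0.0400×240.3 + 0.2300×168.7 + 0.0300×82.4 + 0.1800×8.2 = 101.3850 per 1,000.
Dacira: 0.1900×11.4 + 0.1100×115.8 + 0.2200×120.1 + 0.0400×214.3 + 0.2300×181.3 + 0.0300×90.7 + 0.1800×7.7 = 95.7040 per 1,000.
Difference = 101.3850 − 95.7040 = 5.6810.

5.7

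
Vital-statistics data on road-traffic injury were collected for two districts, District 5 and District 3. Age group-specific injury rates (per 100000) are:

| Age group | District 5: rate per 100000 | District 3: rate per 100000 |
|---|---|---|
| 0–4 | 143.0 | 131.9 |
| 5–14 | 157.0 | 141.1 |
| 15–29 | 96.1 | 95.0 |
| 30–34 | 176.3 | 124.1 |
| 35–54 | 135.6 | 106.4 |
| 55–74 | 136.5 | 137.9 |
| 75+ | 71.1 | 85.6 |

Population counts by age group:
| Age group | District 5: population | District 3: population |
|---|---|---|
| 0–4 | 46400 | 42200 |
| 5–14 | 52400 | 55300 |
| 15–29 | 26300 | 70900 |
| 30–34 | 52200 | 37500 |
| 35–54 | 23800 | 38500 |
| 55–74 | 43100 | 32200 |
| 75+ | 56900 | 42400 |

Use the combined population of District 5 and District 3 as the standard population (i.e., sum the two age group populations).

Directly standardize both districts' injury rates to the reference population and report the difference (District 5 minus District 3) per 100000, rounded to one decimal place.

12.5

Combined standard total = 620100; weights = 0.1429, 0.1737, 0.1567, 0.1447, 0.1005, 0.1214, 0.1601.
District 5: 0.1429×143.0 + 0.1737×157.0 + 0.1567×96.1 + 0.1447×176.3 + 0.1005×135.6 + 0.1214×136.5 + 0.1601×71.1 = 129.8505 per 100000.
District 3: 0.1429×131.9 + 0.1737×141.1 + 0.1567×95.0 + 0.1447×124.1 + 0.1005×106.4 + 0.1214×137.9 + 0.1601×85.6 = 117.3379 per 100000.
Difference = 129.8505 − 117.3379 = 12.5126.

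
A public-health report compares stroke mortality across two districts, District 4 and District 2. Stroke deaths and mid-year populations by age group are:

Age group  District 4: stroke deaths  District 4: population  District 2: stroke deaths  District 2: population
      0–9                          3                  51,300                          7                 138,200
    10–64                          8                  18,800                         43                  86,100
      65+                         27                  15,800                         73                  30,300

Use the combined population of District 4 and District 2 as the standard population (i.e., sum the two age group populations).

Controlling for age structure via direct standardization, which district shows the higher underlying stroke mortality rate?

Age-specific rates per 100,000 for District 4: 5.85, 42.55, 170.89.
For District 2: 5.07, 49.94, 240.92.
Combined standard total = 340,500; weights = 0.5565, 0.3081, 0.1354.
District 4: 0.5565×5.85 + 0.3081×42.55 + 0.1354×170.89 = 39.5003 per 100,000.
District 2: 0.5565×5.07 + 0.3081×49.94 + 0.1354×240.92 = 50.8233 per 100,000.

District 2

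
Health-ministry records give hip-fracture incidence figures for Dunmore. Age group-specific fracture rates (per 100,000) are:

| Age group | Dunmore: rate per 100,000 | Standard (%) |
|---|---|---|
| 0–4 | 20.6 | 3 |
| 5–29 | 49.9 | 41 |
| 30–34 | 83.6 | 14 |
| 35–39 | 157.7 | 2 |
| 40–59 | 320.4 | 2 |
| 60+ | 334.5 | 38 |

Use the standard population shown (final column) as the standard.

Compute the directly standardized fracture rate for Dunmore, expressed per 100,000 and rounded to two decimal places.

169.45

Standard weights: 0.03, 0.41, 0.14, 0.02, 0.02, 0.38.
Standardized rate: 0.0300×20.6 + 0.4100×49.9 + 0.1400×83.6 + 0.0200×157.7 + 0.0200×320.4 + 0.3800×334.5 = 169.4530 per 100,000.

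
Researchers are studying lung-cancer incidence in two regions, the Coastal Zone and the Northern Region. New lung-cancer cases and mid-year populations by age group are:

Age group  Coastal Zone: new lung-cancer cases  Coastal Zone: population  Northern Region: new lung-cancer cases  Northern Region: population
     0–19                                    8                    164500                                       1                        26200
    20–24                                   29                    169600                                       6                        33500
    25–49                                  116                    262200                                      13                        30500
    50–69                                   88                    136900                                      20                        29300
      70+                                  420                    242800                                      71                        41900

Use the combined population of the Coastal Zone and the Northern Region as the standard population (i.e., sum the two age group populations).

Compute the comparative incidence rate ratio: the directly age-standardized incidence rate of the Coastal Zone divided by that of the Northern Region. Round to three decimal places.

1.011

Age-specific rates per 100000 for the Coastal Zone: 4.86, 17.10, 44.24, 64.28, 172.98.
For the Northern Region: 3.82, 17.91, 42.62, 68.26, 169.45.
Combined standard total = 1137400; weights = 0.1677, 0.1786, 0.2573, 0.1461, 0.2503.
The Coastal Zone: 0.1677×4.86 + 0.1786×17.10 + 0.2573×44.24 + 0.1461×64.28 + 0.2503×172.98 = 67.9453 per 100000.
The Northern Region: 0.1677×3.82 + 0.1786×17.91 + 0.2573×42.62 + 0.1461×68.26 + 0.2503×169.45 = 67.1959 per 100000.
Ratio = 67.9453 ÷ 67.1959 = 1.01115.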